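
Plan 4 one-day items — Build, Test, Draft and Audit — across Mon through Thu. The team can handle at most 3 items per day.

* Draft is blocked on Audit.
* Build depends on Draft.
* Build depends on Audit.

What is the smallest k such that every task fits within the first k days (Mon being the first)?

The precedence chain requires at least 3 distinct days.
With at most 3 per day and 4 tasks, at least 2 days are needed.
3 works (last occupied day: Wed): for example Audit=Mon; Build=Wed; Test=Mon; Draft=Tue.

3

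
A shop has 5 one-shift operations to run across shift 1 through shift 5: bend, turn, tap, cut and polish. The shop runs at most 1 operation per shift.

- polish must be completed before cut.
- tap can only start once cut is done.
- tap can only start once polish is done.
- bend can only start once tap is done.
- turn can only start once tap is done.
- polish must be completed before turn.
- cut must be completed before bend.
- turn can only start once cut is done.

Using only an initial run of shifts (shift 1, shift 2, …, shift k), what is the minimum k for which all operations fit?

The precedence chain requires at least 4 distinct shifts.
With at most 1 per shift and 5 operations, at least 5 shifts are needed.
5 works (last occupied shift: shift 5): for example cut -> shift 2; tap -> shift 3; bend -> shift 5; turn -> shift 4; polish -> shift 1.

5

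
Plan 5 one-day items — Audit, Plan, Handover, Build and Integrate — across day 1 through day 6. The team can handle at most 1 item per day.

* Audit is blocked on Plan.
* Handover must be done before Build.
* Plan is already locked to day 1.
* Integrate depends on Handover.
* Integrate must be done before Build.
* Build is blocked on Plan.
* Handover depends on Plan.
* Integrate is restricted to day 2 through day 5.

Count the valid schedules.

Splitting on Audit: it can be day 2 (4), day 3 (4), day 4 (4), day 5 (4), day 6 (4). Listing each branch's schedules as (Plan, Handover, Build, Integrate) by day number:
Audit=day 2: (1,3,5,4) (1,3,6,4) (1,3,6,5) (1,4,6,5) — 4.
Audit=day 3: (1,2,5,4) (1,2,6,4) (1,2,6,5) (1,4,6,5) — 4.
Audit=day 4: (1,2,5,3) (1,2,6,3) (1,2,6,5) (1,3,6,5) — 4.
Audit=day 5: (1,2,4,3) (1,2,6,3) (1,2,6,4) (1,3,6,4) — 4.
Audit=day 6: (1,2,4,3) (1,2,5,3) (1,2,5,4) (1,3,5,4) — 4.
Summing: 4 + 4 + 4 + 4 + 4 = 20.

20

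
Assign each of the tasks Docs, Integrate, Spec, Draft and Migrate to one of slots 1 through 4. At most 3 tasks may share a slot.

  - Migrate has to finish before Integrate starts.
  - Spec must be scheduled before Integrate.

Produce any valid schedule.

Migrate=1, Draft=2, Integrate=2, Spec=1, Docs=1

Checking: Migrate(1) before Integrate(2); Spec(1) before Integrate(2); max 3 per slot (cap 3).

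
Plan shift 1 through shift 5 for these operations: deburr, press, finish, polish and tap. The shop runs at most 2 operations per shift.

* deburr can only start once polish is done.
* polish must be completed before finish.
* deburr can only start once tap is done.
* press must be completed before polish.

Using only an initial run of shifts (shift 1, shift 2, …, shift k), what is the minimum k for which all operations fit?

3 shifts

The precedence chain requires at least 3 distinct shifts.
With at most 2 per shift and 5 operations, at least 3 shifts are needed.
3 works (last occupied shift: shift 3): for example tap=shift 1, polish=shift 2, deburr=shift 3, finish=shift 3, press=shift 1.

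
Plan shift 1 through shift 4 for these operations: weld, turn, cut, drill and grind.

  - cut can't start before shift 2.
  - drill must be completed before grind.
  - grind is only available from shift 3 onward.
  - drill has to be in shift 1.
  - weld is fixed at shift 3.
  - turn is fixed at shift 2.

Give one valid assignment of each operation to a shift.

drill in shift 1, turn in shift 2, cut in shift 2, grind in shift 3, weld in shift 3

Checking: drill(shift 1) before grind(shift 3); turn=shift 2 in [shift 2,shift 2]; drill=shift 1 in [shift 1,shift 1]; weld=shift 3 in [shift 3,shift 3]; cut=shift 2 in [shift 2,shift 4]; grind=shift 3 in [shift 3,shift 4].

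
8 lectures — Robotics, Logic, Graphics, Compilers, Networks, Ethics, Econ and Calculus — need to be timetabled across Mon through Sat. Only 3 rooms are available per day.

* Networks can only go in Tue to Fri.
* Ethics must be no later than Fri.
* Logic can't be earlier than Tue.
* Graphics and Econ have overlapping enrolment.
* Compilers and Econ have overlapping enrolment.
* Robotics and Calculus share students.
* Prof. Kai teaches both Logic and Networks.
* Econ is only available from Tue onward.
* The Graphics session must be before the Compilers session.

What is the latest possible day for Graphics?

Downstream work caps Graphics at Fri.
Graphics at Fri is achievable: Econ=Tue, Compilers=Sat, Logic=Wed, Graphics=Fri, Robotics=Mon, Networks=Tue, Ethics=Mon, Calculus=Tue.

Fri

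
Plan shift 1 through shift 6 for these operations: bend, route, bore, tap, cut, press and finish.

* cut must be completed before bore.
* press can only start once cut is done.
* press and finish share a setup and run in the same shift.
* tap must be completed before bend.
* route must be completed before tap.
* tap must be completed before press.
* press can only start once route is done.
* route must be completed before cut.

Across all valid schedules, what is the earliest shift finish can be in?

Finish must be in the same shift as press, which can't be before shift 3, so finish is at least shift 3.
finish at shift 3 is achievable: bend -> shift 3, route -> shift 1, cut -> shift 2, tap -> shift 2, finish -> shift 3, bore -> shift 3, press -> shift 3.

shift 3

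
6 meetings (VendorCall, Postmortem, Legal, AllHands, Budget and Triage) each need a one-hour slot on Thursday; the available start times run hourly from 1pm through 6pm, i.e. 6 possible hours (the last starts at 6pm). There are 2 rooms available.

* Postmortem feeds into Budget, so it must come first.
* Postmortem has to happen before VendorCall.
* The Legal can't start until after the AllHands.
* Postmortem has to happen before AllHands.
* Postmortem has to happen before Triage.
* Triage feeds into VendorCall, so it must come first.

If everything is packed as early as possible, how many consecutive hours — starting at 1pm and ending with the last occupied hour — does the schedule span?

4 hours

The precedence chain requires at least 3 distinct hours.
With at most 2 per hour and 6 meetings, at least 3 hours are needed.
Could 3 hours be enough, i.e. nothing placed later than 3pm? No: VendorCall must come after Triage (at 1pm or later) → {2pm, 3pm}; Triage must come before VendorCall (at 3pm or earlier) → {1pm, 2pm}; AllHands must come after Postmortem (at 1pm or later) → {2pm, 3pm}; Postmortem must come before AllHands (at 3pm or earlier) → {1pm, 2pm}; Triage must come after Postmortem (at 1pm or later) → {2pm}; Postmortem must come before Triage (at 2pm or earlier) → {1pm}; Legal must come after AllHands (at 2pm or later) → {3pm}; AllHands must come before Legal (at 3pm or earlier) → {2pm}; Budget must come after Postmortem (at 1pm or later) → {2pm, 3pm}; VendorCall can't use 2pm, already full with AllHands and Triage (limit 2) → {3pm}; Budget can't use 2pm, already full with AllHands and Triage (limit 2) → {3pm}; that puts VendorCall, Legal and Budget all in 3pm — more than 2 per hour.
So 3 hours is not enough.
4 works (last occupied hour: 4pm): for example Budget -> 4pm, Legal -> 3pm, VendorCall -> 3pm, AllHands -> 2pm, Postmortem -> 1pm, Triage -> 2pm.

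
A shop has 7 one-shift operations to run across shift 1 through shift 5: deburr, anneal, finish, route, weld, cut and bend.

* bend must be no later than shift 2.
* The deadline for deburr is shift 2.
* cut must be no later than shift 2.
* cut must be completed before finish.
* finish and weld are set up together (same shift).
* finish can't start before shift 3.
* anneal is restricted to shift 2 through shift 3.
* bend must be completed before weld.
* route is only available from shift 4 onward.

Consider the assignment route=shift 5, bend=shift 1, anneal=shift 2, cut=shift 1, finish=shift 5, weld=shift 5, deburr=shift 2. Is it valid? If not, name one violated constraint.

anneal is restricted to shift 2 through shift 3 — holds.
cut must be no later than shift 2 — holds.
route is only available from shift 4 onward — holds.
bend must be no later than shift 2 — holds.
bend must be completed before weld — holds.
finish and weld are set up together (same shift) — holds.
cut must be completed before finish — holds.
The deadline for deburr is shift 2 — holds.
finish can't start before shift 3 — holds.

Yes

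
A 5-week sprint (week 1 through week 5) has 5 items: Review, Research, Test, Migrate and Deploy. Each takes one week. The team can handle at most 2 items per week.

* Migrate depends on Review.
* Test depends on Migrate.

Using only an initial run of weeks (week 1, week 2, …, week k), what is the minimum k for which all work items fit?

3 weeks

The precedence chain requires at least 3 distinct weeks.
With at most 2 per week and 5 work items, at least 3 weeks are needed.
3 works (last occupied week: week 3): for example Review -> week 1, Migrate -> week 2, Test -> week 3, Deploy -> week 2, Research -> week 1.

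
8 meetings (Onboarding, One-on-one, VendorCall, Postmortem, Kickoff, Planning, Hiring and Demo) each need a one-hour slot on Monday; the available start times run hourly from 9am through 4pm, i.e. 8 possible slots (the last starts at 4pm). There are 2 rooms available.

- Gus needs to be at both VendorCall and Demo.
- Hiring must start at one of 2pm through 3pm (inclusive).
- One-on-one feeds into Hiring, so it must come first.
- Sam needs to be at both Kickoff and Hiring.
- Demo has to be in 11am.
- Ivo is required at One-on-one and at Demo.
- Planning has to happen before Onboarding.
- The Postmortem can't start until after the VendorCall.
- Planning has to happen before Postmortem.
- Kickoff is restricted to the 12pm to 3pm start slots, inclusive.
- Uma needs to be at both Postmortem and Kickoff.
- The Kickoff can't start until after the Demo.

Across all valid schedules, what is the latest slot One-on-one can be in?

Downstream work caps One-on-one at 2pm.
One-on-one at 2pm is achievable: VendorCall -> 9am, Postmortem -> 10am, Onboarding -> 10am, One-on-one -> 2pm, Kickoff -> 12pm, Planning -> 9am, Hiring -> 3pm, Demo -> 11am.

2pm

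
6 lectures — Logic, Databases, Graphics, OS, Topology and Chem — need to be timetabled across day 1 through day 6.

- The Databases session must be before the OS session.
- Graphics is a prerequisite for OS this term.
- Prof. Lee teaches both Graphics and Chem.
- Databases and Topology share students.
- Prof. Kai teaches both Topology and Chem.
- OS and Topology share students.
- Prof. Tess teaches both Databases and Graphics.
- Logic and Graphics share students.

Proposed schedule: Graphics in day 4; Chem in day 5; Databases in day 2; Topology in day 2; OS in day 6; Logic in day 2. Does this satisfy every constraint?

Invalid. Databases and Topology share students.

Prof. Tess teaches both Databases and Graphics — holds.
The Databases session must be before the OS session — holds.
Databases and Topology share students — violated.
Graphics is a prerequisite for OS this term — holds.
Prof. Lee teaches both Graphics and Chem — holds.
Prof. Kai teaches both Topology and Chem — holds.
OS and Topology share students — holds.
Logic and Graphics share students — holds.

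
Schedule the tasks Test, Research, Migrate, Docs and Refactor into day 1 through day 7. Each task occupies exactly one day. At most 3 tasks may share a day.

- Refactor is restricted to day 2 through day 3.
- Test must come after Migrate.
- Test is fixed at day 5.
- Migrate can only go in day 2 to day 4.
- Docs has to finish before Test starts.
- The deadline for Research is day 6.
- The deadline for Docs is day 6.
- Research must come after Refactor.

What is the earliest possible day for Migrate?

day 2

Migrate is available from day 2; Migrate's own window allows nothing later than day 4.
Migrate at day 2 is achievable: Migrate=day 2; Test=day 5; Research=day 3; Docs=day 1; Refactor=day 2.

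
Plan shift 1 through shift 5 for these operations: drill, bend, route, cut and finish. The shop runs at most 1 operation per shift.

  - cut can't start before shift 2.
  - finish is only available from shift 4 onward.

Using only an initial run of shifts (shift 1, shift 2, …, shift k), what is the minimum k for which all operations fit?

5 shifts

With at most 1 per shift and 5 operations, at least 5 shifts are needed.
finish can't be placed before shift 4, so the schedule must run through at least shift 4.
5 works (last occupied shift: shift 5): for example bend in shift 3; cut in shift 2; drill in shift 1; route in shift 5; finish in shift 4.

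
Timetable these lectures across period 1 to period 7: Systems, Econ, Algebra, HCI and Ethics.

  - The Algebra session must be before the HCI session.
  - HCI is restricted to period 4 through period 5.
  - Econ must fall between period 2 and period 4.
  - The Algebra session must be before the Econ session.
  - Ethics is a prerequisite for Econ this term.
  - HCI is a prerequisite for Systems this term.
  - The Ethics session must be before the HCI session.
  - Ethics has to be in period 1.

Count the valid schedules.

Splitting on Systems: it can be period 5 (6), period 6 (12), period 7 (12). Listing each branch's schedules as (Econ, Algebra, HCI, Ethics) by period number:
Systems=period 5: (2,1,4,1) (3,1,4,1) (3,2,4,1) (4,1,4,1) (4,2,4,1) (4,3,4,1) — 6.
Systems=period 6: (2,1,4,1) (2,1,5,1) (3,1,4,1) (3,1,5,1) (3,2,4,1) (3,2,5,1) (4,1,4,1) (4,1,5,1) (4,2,4,1) (4,2,5,1) (4,3,4,1) (4,3,5,1) — 12.
Systems=period 7: (2,1,4,1) (2,1,5,1) (3,1,4,1) (3,1,5,1) (3,2,4,1) (3,2,5,1) (4,1,4,1) (4,1,5,1) (4,2,4,1) (4,2,5,1) (4,3,4,1) (4,3,5,1) — 12.
Summing: 6 + 12 + 12 = 30.

30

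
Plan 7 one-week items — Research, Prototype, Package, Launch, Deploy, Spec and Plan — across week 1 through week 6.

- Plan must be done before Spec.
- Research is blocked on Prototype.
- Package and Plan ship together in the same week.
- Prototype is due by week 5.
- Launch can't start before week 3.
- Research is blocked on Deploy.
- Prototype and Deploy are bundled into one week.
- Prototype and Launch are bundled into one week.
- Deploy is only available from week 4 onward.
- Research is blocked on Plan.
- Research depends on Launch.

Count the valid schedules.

Splitting on Research: it can be week 5 (14), week 6 (30). Listing each branch's schedules as (Prototype, Package, Launch, Deploy, Spec, Plan) by week number:
Research=week 5: (4,1,4,4,2,1) (4,1,4,4,3,1) (4,1,4,4,4,1) (4,1,4,4,5,1) (4,1,4,4,6,1) (4,2,4,4,3,2) (4,2,4,4,4,2) (4,2,4,4,5,2) (4,2,4,4,6,2) (4,3,4,4,4,3) (4,3,4,4,5,3) (4,3,4,4,6,3) (4,4,4,4,5,4) (4,4,4,4,6,4) — 14.
Research=week 6: (4,1,4,4,2,1) (4,1,4,4,3,1) (4,1,4,4,4,1) (4,1,4,4,5,1) (4,1,4,4,6,1) (4,2,4,4,3,2) (4,2,4,4,4,2) (4,2,4,4,5,2) (4,2,4,4,6,2) (4,3,4,4,4,3) (4,3,4,4,5,3) (4,3,4,4,6,3) (4,4,4,4,5,4) (4,4,4,4,6,4) (4,5,4,4,6,5) (5,1,5,5,2,1) (5,1,5,5,3,1) (5,1,5,5,4,1) (5,1,5,5,5,1) (5,1,5,5,6,1) (5,2,5,5,3,2) (5,2,5,5,4,2) (5,2,5,5,5,2) (5,2,5,5,6,2) (5,3,5,5,4,3) (5,3,5,5,5,3) (5,3,5,5,6,3) (5,4,5,5,5,4) (5,4,5,5,6,4) (5,5,5,5,6,5) — 30.
Summing: 14 + 30 = 44.

44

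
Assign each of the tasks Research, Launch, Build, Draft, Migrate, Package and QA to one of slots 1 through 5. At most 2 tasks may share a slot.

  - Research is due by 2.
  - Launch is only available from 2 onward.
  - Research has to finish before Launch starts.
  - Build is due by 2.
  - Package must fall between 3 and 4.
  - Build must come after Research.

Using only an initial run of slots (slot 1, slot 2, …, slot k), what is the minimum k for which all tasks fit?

4 slots

The precedence chain requires at least 2 distinct slots.
With at most 2 per slot and 7 tasks, at least 4 slots are needed.
Package can't be placed before 3, so the schedule must run through at least slot 3.
4 works (last occupied slot: 4): for example QA in 4; Launch in 2; Draft in 1; Package in 3; Migrate in 3; Build in 2; Research in 1.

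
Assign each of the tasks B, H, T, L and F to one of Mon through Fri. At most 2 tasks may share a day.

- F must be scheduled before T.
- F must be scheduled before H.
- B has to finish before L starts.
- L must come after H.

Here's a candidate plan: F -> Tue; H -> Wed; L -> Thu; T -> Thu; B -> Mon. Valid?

L must come after H — holds.
F must be scheduled before T — holds.
At most 2 tasks may share a day — holds.
F must be scheduled before H — holds.
B has to finish before L starts — holds.

Yes, all constraints hold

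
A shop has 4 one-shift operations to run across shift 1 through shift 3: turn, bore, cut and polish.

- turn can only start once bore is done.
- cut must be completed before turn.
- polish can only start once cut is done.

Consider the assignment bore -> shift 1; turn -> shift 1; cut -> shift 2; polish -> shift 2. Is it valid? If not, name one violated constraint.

cut must be completed before turn — violated.
polish can only start once cut is done — violated.
turn can only start once bore is done — violated.

No — it violates: cut must be completed before turn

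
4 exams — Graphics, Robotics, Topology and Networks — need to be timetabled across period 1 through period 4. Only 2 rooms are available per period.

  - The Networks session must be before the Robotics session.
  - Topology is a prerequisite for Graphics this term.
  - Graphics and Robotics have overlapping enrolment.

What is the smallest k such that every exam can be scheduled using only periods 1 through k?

3

The precedence chain requires at least 2 distinct periods.
With at most 2 per period and 4 exams, at least 2 periods are needed.
Could 2 periods be enough, i.e. nothing placed later than period 2? No: Graphics must come after Topology (at period 1 or later) → {period 2}; Robotics must come after Networks (at period 1 or later) → {period 2}; Robotics can't share with Graphics (period 2) → nothing is left.
So 2 periods is not enough.
3 works (last occupied period: period 3): for example Graphics in period 2; Networks in period 1; Robotics in period 3; Topology in period 1.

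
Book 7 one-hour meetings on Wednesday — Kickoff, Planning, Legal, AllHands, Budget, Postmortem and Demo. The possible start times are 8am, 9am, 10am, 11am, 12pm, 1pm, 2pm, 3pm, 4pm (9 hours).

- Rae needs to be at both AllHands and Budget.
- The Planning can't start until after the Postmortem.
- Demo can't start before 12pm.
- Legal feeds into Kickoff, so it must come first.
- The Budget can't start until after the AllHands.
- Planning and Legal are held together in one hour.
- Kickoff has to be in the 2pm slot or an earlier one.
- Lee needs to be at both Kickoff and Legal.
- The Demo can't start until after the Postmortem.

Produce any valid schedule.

AllHands=8am; Legal=9am; Kickoff=10am; Demo=12pm; Planning=9am; Postmortem=8am; Budget=9am

Checking: Postmortem(8am) before Planning(9am); Postmortem(8am) before Demo(12pm); AllHands(8am) before Budget(9am); Legal(9am) before Kickoff(10am); Kickoff(10am) != Legal(9am); AllHands(8am) != Budget(9am); Planning = Legal = 9am; Demo=12pm in [12pm,4pm]; Kickoff=10am in [8am,2pm].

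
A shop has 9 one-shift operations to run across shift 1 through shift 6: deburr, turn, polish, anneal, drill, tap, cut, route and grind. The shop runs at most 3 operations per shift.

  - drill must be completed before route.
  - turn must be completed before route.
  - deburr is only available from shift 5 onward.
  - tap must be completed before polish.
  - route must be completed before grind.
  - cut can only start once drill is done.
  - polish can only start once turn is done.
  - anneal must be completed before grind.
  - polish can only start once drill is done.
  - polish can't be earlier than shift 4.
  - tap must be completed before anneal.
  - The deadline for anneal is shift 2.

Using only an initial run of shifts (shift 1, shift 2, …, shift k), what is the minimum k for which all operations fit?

5

The precedence chain requires at least 3 distinct shifts.
With at most 3 per shift and 9 operations, at least 3 shifts are needed.
deburr can't be placed before shift 5, so the schedule must run through at least shift 5.
5 works (last occupied shift: shift 5): for example route in shift 2, drill in shift 1, polish in shift 4, tap in shift 1, turn in shift 1, anneal in shift 2, deburr in shift 5, grind in shift 3, cut in shift 2.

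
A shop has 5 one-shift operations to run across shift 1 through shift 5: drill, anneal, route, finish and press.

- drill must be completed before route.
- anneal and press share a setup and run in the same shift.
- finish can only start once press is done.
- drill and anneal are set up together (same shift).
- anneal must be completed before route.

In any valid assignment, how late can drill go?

Downstream work caps drill at shift 4.
drill at shift 4 is achievable: route -> shift 5; finish -> shift 5; drill -> shift 4; press -> shift 4; anneal -> shift 4.

shift 4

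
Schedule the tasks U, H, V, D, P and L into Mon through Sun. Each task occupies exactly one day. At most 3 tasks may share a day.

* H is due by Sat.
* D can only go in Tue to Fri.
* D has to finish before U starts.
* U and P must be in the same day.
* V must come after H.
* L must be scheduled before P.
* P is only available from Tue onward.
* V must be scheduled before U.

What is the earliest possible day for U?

Precedence pushes U to at least Wed.
U at Wed is achievable: H -> Mon, P -> Wed, D -> Tue, L -> Mon, V -> Tue, U -> Wed.

Wed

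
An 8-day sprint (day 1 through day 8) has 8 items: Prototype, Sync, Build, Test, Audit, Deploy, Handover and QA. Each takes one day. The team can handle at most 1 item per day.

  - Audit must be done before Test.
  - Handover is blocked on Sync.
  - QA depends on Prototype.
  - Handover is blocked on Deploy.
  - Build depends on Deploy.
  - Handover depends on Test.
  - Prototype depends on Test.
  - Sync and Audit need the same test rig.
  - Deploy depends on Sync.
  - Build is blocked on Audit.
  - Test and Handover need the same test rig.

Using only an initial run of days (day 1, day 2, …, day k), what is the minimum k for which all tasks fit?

8

The precedence chain requires at least 4 distinct days.
With at most 1 per day and 8 tasks, at least 8 days are needed.
8 works (last occupied day: day 8): for example Test -> day 2; Sync -> day 3; Handover -> day 5; Build -> day 7; Deploy -> day 4; QA -> day 8; Prototype -> day 6; Audit -> day 1.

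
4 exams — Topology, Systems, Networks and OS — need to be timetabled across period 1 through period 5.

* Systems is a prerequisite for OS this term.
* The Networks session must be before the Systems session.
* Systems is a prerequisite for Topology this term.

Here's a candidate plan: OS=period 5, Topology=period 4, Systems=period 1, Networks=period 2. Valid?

No. The Networks session must be before the Systems session is not satisfied.

Systems is a prerequisite for Topology this term — holds.
The Networks session must be before the Systems session — violated.
Systems is a prerequisite for OS this term — holds.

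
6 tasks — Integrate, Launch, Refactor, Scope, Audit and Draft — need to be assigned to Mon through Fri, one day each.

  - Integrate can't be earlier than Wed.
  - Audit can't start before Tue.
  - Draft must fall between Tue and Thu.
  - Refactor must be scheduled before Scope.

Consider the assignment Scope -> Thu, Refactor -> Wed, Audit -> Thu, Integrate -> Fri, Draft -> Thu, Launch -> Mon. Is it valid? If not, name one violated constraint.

Refactor must be scheduled before Scope — holds.
Draft must fall between Tue and Thu — holds.
Audit can't start before Tue — holds.
Integrate can't be earlier than Wed — holds.

Yes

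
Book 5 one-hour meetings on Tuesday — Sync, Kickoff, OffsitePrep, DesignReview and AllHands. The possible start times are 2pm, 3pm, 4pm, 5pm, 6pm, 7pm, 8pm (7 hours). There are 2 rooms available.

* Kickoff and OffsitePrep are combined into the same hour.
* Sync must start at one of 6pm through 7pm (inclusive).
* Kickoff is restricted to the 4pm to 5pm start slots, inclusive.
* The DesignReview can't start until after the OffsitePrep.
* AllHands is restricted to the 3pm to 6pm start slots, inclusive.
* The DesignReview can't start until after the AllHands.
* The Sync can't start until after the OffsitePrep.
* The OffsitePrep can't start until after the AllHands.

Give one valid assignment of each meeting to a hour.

OffsitePrep=4pm, Kickoff=4pm, Sync=6pm, DesignReview=5pm, AllHands=3pm

Checking: OffsitePrep(4pm) before DesignReview(5pm); AllHands(3pm) before DesignReview(5pm); OffsitePrep(4pm) before Sync(6pm); AllHands(3pm) before OffsitePrep(4pm); Kickoff = OffsitePrep = 4pm; Kickoff=4pm in [4pm,5pm]; AllHands=3pm in [3pm,6pm]; Sync=6pm in [6pm,7pm]; max 2 per hour (cap 2).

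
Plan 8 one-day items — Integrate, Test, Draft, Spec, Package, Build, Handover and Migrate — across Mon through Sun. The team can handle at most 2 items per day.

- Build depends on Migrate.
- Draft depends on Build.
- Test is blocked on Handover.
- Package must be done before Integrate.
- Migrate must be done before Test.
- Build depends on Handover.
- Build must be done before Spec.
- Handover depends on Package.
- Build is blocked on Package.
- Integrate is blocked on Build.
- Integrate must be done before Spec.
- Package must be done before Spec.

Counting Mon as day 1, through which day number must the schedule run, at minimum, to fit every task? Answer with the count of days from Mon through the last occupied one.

The precedence chain requires at least 5 distinct days.
With at most 2 per day and 8 tasks, at least 4 days are needed.
5 works (last occupied day: Fri): for example Handover=Tue; Build=Wed; Test=Wed; Package=Mon; Integrate=Thu; Spec=Fri; Migrate=Mon; Draft=Thu.

5 days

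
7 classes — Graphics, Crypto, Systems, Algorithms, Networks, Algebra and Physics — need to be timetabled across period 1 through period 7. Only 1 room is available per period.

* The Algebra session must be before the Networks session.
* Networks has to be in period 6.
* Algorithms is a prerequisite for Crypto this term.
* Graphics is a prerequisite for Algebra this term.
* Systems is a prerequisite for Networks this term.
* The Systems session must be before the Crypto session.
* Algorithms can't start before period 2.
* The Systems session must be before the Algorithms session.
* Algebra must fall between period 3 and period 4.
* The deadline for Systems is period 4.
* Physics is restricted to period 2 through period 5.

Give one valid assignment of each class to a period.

Crypto=period 7, Physics=period 4, Networks=period 6, Algorithms=period 5, Algebra=period 3, Graphics=period 2, Systems=period 1

Checking: Graphics(period 2) before Algebra(period 3); Systems(period 1) before Networks(period 6); Systems(period 1) before Algorithms(period 5); Algorithms(period 5) before Crypto(period 7); Systems(period 1) before Crypto(period 7); Algebra(period 3) before Networks(period 6); Algebra=period 3 in [period 3,period 4]; Algorithms=period 5 in [period 2,period 7]; Networks=period 6 in [period 6,period 6]; Physics=period 4 in [period 2,period 5]; Systems=period 1 in [period 1,period 4]; max 1 per period (cap 1).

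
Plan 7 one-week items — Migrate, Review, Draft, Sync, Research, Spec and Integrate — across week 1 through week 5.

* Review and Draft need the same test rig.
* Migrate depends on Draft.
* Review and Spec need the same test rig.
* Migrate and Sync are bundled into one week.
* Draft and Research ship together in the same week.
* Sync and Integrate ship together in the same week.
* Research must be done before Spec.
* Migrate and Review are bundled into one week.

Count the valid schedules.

Splitting on Migrate: it can be week 2 (3), week 3 (5), week 4 (6), week 5 (6). Listing each branch's schedules as (Review, Draft, Sync, Research, Spec, Integrate) by week number:
Migrate=week 2: (2,1,2,1,3,2) (2,1,2,1,4,2) (2,1,2,1,5,2) — 3.
Migrate=week 3: (3,1,3,1,2,3) (3,1,3,1,4,3) (3,1,3,1,5,3) (3,2,3,2,4,3) (3,2,3,2,5,3) — 5.
Migrate=week 4: (4,1,4,1,2,4) (4,1,4,1,3,4) (4,1,4,1,5,4) (4,2,4,2,3,4) (4,2,4,2,5,4) (4,3,4,3,5,4) — 6.
Migrate=week 5: (5,1,5,1,2,5) (5,1,5,1,3,5) (5,1,5,1,4,5) (5,2,5,2,3,5) (5,2,5,2,4,5) (5,3,5,3,4,5) — 6.
Summing: 3 + 5 + 6 + 6 = 20.

20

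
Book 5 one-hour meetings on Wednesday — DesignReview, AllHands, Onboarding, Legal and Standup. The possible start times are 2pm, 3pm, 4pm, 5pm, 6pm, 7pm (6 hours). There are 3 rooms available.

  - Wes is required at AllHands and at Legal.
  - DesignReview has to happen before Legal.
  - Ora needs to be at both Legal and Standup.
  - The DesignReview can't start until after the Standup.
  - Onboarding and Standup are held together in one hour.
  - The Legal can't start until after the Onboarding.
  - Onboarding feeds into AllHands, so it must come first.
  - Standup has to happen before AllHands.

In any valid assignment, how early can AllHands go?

Precedence pushes AllHands to at least 3pm.
AllHands at 3pm is achievable: AllHands -> 3pm; Onboarding -> 2pm; Legal -> 4pm; Standup -> 2pm; DesignReview -> 3pm.

3pm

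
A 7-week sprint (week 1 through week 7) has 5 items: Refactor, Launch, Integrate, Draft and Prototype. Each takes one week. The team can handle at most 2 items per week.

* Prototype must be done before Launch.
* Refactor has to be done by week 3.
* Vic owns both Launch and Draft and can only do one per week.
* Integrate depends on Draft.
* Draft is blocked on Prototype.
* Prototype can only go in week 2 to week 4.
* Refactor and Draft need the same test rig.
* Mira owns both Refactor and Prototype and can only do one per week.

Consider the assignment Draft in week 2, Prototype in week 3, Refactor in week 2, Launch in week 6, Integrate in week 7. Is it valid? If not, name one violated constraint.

Integrate depends on Draft — holds.
Vic owns both Launch and Draft and can only do one per week — holds.
Draft is blocked on Prototype — violated.
Refactor and Draft need the same test rig — violated.
Refactor has to be done by week 3 — holds.
Mira owns both Refactor and Prototype and can only do one per week — holds.
Prototype can only go in week 2 to week 4 — holds.
Prototype must be done before Launch — holds.
The team can handle at most 2 items per week — holds.

No — it violates: Refactor and Draft need the same test rig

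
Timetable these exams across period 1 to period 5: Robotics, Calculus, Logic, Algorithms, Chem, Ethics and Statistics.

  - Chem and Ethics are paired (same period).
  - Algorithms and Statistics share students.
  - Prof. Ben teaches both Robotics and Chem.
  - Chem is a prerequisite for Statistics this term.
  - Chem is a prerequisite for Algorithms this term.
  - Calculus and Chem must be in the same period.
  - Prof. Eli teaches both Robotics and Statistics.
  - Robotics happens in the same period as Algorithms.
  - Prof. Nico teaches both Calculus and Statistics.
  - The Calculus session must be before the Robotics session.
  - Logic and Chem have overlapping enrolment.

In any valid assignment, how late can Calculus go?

period 3

Downstream work caps Calculus at period 4.
Calculus at period 3 is achievable: Ethics in period 3, Logic in period 1, Statistics in period 5, Calculus in period 3, Algorithms in period 4, Robotics in period 4, Chem in period 3.
Nothing later works — the conflict constraints rule out every period after period 3.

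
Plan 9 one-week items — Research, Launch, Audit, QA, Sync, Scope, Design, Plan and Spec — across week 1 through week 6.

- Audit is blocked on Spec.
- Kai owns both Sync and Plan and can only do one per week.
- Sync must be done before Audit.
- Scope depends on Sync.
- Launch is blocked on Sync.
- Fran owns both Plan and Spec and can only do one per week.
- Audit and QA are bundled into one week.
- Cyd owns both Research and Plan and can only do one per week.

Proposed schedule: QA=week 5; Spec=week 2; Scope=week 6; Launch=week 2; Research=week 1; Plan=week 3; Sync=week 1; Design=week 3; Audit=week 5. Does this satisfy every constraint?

Scope depends on Sync — holds.
Sync must be done before Audit — holds.
Audit and QA are bundled into one week — holds.
Cyd owns both Research and Plan and can only do one per week — holds.
Fran owns both Plan and Spec and can only do one per week — holds.
Audit is blocked on Spec — holds.
Kai owns both Sync and Plan and can only do one per week — holds.
Launch is blocked on Sync — holds.

Yes, all constraints hold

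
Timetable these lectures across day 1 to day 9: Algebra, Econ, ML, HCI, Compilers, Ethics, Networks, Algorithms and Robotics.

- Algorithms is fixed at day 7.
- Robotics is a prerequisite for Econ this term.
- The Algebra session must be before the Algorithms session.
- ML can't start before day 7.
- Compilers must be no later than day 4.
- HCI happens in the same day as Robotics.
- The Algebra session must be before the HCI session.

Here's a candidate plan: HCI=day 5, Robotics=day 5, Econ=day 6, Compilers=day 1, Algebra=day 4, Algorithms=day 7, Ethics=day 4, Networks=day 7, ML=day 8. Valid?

Robotics is a prerequisite for Econ this term — holds.
Algorithms is fixed at day 7 — holds.
Compilers must be no later than day 4 — holds.
ML can't start before day 7 — holds.
The Algebra session must be before the HCI session — holds.
HCI happens in the same day as Robotics — holds.
The Algebra session must be before the Algorithms session — holds.

Yes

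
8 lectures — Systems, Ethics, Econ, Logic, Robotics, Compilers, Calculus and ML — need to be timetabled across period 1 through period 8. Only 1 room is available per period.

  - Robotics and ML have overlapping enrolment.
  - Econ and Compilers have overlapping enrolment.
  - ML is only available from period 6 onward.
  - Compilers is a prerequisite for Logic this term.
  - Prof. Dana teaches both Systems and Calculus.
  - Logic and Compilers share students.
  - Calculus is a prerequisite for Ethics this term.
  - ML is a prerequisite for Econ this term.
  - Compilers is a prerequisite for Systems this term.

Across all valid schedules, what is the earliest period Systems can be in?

Precedence pushes Systems to at least period 2.
Systems at period 2 is achievable: Robotics -> period 8; Ethics -> period 4; Calculus -> period 3; ML -> period 6; Econ -> period 7; Compilers -> period 1; Logic -> period 5; Systems -> period 2.

period 2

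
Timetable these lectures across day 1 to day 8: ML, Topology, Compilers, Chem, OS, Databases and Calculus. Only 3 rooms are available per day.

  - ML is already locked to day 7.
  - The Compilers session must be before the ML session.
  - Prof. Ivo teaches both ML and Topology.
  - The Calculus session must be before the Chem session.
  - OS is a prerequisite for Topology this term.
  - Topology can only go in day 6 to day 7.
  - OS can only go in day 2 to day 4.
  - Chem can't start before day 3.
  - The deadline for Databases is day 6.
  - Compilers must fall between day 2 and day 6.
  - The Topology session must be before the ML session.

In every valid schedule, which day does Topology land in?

Topology's window is day 6–day 7.
ML is fixed at day 7, and Topology can't share a day with ML.
So Topology must be day 6.

day 6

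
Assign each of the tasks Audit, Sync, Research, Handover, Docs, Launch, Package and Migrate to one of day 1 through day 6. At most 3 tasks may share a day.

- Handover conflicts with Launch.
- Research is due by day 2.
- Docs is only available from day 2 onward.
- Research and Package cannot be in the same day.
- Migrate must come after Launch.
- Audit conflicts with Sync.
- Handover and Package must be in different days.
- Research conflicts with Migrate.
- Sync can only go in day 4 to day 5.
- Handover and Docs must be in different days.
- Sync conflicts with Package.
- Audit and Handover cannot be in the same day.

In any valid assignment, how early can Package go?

Package at day 1 is achievable: Package -> day 1; Launch -> day 1; Audit -> day 1; Sync -> day 4; Migrate -> day 3; Research -> day 2; Handover -> day 3; Docs -> day 2.

day 1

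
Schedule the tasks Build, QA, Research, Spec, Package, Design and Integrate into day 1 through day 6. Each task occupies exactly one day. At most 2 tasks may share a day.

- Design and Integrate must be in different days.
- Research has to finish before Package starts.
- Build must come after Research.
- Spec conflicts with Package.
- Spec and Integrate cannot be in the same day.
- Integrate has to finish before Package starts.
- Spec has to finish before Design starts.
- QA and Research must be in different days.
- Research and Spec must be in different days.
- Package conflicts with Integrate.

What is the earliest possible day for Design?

day 2

Precedence pushes Design to at least day 2.
Design at day 2 is achievable: Design=day 2; Research=day 2; Spec=day 1; QA=day 1; Integrate=day 3; Package=day 4; Build=day 3.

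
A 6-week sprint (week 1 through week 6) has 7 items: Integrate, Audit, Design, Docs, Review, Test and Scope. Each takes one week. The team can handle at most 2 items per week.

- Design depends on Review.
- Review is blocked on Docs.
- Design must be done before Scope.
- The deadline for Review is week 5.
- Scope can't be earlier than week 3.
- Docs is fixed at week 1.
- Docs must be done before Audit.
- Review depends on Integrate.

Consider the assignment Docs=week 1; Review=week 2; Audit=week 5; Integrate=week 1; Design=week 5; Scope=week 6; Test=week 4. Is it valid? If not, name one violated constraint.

The team can handle at most 2 items per week — holds.
Review is blocked on Docs — holds.
Docs is fixed at week 1 — holds.
Design must be done before Scope — holds.
The deadline for Review is week 5 — holds.
Review depends on Integrate — holds.
Docs must be done before Audit — holds.
Design depends on Review — holds.
Scope can't be earlier than week 3 — holds.

Valid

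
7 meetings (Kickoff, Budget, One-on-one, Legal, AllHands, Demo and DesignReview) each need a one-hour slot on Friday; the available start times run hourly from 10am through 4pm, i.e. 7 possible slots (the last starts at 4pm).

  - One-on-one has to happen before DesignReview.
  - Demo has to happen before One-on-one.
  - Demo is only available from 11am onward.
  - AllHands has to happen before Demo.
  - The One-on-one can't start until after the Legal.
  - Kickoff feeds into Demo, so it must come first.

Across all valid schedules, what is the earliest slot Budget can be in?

Budget at 10am is achievable: Legal -> 10am, Budget -> 10am, AllHands -> 10am, Demo -> 11am, Kickoff -> 10am, DesignReview -> 1pm, One-on-one -> 12pm.

10am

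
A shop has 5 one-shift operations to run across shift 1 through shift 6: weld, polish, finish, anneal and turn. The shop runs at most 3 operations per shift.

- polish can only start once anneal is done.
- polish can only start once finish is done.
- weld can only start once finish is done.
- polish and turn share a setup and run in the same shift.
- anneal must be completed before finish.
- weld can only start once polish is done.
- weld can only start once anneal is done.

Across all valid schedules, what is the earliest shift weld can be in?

Precedence pushes weld to at least shift 4.
weld at shift 4 is achievable: turn=shift 3; polish=shift 3; finish=shift 2; anneal=shift 1; weld=shift 4.

shift 4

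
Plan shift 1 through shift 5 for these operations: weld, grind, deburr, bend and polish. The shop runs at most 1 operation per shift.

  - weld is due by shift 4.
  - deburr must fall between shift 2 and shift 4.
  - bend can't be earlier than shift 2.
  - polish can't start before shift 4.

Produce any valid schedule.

deburr in shift 2, bend in shift 3, polish in shift 4, weld in shift 1, grind in shift 5

Checking: bend=shift 3 in [shift 2,shift 5]; weld=shift 1 in [shift 1,shift 4]; deburr=shift 2 in [shift 2,shift 4]; polish=shift 4 in [shift 4,shift 5]; max 1 per shift (cap 1).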